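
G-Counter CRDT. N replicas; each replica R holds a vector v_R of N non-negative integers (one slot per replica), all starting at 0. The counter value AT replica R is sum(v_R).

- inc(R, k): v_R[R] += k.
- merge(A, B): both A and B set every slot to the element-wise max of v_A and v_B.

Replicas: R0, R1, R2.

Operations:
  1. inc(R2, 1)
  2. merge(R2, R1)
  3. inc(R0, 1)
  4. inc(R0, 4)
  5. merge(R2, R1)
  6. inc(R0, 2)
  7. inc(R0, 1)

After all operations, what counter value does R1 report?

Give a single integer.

Op 1: inc R2 by 1 -> R2=(0,0,1) value=1
Op 2: merge R2<->R1 -> R2=(0,0,1) R1=(0,0,1)
Op 3: inc R0 by 1 -> R0=(1,0,0) value=1
Op 4: inc R0 by 4 -> R0=(5,0,0) value=5
Op 5: merge R2<->R1 -> R2=(0,0,1) R1=(0,0,1)
Op 6: inc R0 by 2 -> R0=(7,0,0) value=7
Op 7: inc R0 by 1 -> R0=(8,0,0) value=8

Answer: 1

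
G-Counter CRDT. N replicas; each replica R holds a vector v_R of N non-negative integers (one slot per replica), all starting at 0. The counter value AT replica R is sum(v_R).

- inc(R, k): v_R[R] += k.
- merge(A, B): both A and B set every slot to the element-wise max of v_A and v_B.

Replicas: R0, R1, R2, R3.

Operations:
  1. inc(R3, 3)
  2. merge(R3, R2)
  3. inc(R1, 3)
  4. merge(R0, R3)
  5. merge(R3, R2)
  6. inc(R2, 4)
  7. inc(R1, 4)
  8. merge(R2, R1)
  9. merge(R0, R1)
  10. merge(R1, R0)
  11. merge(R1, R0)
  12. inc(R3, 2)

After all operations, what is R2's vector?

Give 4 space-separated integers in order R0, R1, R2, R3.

Op 1: inc R3 by 3 -> R3=(0,0,0,3) value=3
Op 2: merge R3<->R2 -> R3=(0,0,0,3) R2=(0,0,0,3)
Op 3: inc R1 by 3 -> R1=(0,3,0,0) value=3
Op 4: merge R0<->R3 -> R0=(0,0,0,3) R3=(0,0,0,3)
Op 5: merge R3<->R2 -> R3=(0,0,0,3) R2=(0,0,0,3)
Op 6: inc R2 by 4 -> R2=(0,0,4,3) value=7
Op 7: inc R1 by 4 -> R1=(0,7,0,0) value=7
Op 8: merge R2<->R1 -> R2=(0,7,4,3) R1=(0,7,4,3)
Op 9: merge R0<->R1 -> R0=(0,7,4,3) R1=(0,7,4,3)
Op 10: merge R1<->R0 -> R1=(0,7,4,3) R0=(0,7,4,3)
Op 11: merge R1<->R0 -> R1=(0,7,4,3) R0=(0,7,4,3)
Op 12: inc R3 by 2 -> R3=(0,0,0,5) value=5

Answer: 0 7 4 3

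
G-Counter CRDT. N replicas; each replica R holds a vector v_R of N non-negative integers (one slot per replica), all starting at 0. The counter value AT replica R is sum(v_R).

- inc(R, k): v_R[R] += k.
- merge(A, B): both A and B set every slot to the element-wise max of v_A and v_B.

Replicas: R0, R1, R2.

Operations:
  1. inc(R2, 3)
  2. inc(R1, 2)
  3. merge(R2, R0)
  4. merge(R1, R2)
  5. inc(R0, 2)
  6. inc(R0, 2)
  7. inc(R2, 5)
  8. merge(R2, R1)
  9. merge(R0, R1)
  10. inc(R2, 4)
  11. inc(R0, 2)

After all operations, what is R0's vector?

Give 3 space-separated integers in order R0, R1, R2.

Answer: 6 2 8

Derivation:
Op 1: inc R2 by 3 -> R2=(0,0,3) value=3
Op 2: inc R1 by 2 -> R1=(0,2,0) value=2
Op 3: merge R2<->R0 -> R2=(0,0,3) R0=(0,0,3)
Op 4: merge R1<->R2 -> R1=(0,2,3) R2=(0,2,3)
Op 5: inc R0 by 2 -> R0=(2,0,3) value=5
Op 6: inc R0 by 2 -> R0=(4,0,3) value=7
Op 7: inc R2 by 5 -> R2=(0,2,8) value=10
Op 8: merge R2<->R1 -> R2=(0,2,8) R1=(0,2,8)
Op 9: merge R0<->R1 -> R0=(4,2,8) R1=(4,2,8)
Op 10: inc R2 by 4 -> R2=(0,2,12) value=14
Op 11: inc R0 by 2 -> R0=(6,2,8) value=16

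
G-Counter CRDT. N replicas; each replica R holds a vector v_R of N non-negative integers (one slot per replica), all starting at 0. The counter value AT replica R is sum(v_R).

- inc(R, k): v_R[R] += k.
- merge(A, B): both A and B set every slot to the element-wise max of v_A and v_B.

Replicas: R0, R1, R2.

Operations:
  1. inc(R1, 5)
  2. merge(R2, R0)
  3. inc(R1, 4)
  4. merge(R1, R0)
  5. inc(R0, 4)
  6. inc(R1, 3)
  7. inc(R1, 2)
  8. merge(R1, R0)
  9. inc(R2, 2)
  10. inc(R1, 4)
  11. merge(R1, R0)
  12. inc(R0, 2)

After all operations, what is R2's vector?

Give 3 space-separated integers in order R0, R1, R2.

Op 1: inc R1 by 5 -> R1=(0,5,0) value=5
Op 2: merge R2<->R0 -> R2=(0,0,0) R0=(0,0,0)
Op 3: inc R1 by 4 -> R1=(0,9,0) value=9
Op 4: merge R1<->R0 -> R1=(0,9,0) R0=(0,9,0)
Op 5: inc R0 by 4 -> R0=(4,9,0) value=13
Op 6: inc R1 by 3 -> R1=(0,12,0) value=12
Op 7: inc R1 by 2 -> R1=(0,14,0) value=14
Op 8: merge R1<->R0 -> R1=(4,14,0) R0=(4,14,0)
Op 9: inc R2 by 2 -> R2=(0,0,2) value=2
Op 10: inc R1 by 4 -> R1=(4,18,0) value=22
Op 11: merge R1<->R0 -> R1=(4,18,0) R0=(4,18,0)
Op 12: inc R0 by 2 -> R0=(6,18,0) value=24

Answer: 0 0 2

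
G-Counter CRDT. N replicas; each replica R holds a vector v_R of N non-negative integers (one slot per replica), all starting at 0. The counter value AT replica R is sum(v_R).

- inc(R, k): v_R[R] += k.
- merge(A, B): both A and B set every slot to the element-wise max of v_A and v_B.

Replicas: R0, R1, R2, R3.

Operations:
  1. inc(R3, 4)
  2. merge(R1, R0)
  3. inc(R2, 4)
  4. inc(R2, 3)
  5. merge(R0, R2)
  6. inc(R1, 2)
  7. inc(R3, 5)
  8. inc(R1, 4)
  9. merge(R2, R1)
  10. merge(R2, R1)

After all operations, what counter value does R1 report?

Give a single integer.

Answer: 13

Derivation:
Op 1: inc R3 by 4 -> R3=(0,0,0,4) value=4
Op 2: merge R1<->R0 -> R1=(0,0,0,0) R0=(0,0,0,0)
Op 3: inc R2 by 4 -> R2=(0,0,4,0) value=4
Op 4: inc R2 by 3 -> R2=(0,0,7,0) value=7
Op 5: merge R0<->R2 -> R0=(0,0,7,0) R2=(0,0,7,0)
Op 6: inc R1 by 2 -> R1=(0,2,0,0) value=2
Op 7: inc R3 by 5 -> R3=(0,0,0,9) value=9
Op 8: inc R1 by 4 -> R1=(0,6,0,0) value=6
Op 9: merge R2<->R1 -> R2=(0,6,7,0) R1=(0,6,7,0)
Op 10: merge R2<->R1 -> R2=(0,6,7,0) R1=(0,6,7,0)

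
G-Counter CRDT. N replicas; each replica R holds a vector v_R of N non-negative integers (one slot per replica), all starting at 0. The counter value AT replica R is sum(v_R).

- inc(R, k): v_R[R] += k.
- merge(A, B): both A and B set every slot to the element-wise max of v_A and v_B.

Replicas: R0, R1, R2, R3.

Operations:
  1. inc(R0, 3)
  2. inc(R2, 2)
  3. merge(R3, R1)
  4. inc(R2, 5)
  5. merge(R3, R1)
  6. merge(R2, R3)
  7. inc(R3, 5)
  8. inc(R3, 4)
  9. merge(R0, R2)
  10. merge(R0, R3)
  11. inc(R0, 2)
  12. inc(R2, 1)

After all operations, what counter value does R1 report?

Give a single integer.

Answer: 0

Derivation:
Op 1: inc R0 by 3 -> R0=(3,0,0,0) value=3
Op 2: inc R2 by 2 -> R2=(0,0,2,0) value=2
Op 3: merge R3<->R1 -> R3=(0,0,0,0) R1=(0,0,0,0)
Op 4: inc R2 by 5 -> R2=(0,0,7,0) value=7
Op 5: merge R3<->R1 -> R3=(0,0,0,0) R1=(0,0,0,0)
Op 6: merge R2<->R3 -> R2=(0,0,7,0) R3=(0,0,7,0)
Op 7: inc R3 by 5 -> R3=(0,0,7,5) value=12
Op 8: inc R3 by 4 -> R3=(0,0,7,9) value=16
Op 9: merge R0<->R2 -> R0=(3,0,7,0) R2=(3,0,7,0)
Op 10: merge R0<->R3 -> R0=(3,0,7,9) R3=(3,0,7,9)
Op 11: inc R0 by 2 -> R0=(5,0,7,9) value=21
Op 12: inc R2 by 1 -> R2=(3,0,8,0) value=11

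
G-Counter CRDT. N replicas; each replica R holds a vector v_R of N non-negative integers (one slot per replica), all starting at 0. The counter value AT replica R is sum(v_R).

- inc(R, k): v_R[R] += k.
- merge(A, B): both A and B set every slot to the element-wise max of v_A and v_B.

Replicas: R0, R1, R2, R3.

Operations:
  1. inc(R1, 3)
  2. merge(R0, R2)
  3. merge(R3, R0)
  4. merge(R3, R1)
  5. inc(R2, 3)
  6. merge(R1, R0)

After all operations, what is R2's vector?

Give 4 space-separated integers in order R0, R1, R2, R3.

Op 1: inc R1 by 3 -> R1=(0,3,0,0) value=3
Op 2: merge R0<->R2 -> R0=(0,0,0,0) R2=(0,0,0,0)
Op 3: merge R3<->R0 -> R3=(0,0,0,0) R0=(0,0,0,0)
Op 4: merge R3<->R1 -> R3=(0,3,0,0) R1=(0,3,0,0)
Op 5: inc R2 by 3 -> R2=(0,0,3,0) value=3
Op 6: merge R1<->R0 -> R1=(0,3,0,0) R0=(0,3,0,0)

Answer: 0 0 3 0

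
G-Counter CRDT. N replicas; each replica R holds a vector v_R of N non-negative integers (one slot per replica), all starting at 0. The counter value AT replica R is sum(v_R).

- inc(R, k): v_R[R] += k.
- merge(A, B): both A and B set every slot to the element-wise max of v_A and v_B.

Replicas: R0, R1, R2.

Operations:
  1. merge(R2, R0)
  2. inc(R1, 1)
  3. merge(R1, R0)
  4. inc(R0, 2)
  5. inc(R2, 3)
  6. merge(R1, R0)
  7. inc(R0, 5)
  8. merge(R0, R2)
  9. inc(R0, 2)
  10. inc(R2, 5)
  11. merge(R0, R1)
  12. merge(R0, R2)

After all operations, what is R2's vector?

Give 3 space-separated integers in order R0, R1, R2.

Op 1: merge R2<->R0 -> R2=(0,0,0) R0=(0,0,0)
Op 2: inc R1 by 1 -> R1=(0,1,0) value=1
Op 3: merge R1<->R0 -> R1=(0,1,0) R0=(0,1,0)
Op 4: inc R0 by 2 -> R0=(2,1,0) value=3
Op 5: inc R2 by 3 -> R2=(0,0,3) value=3
Op 6: merge R1<->R0 -> R1=(2,1,0) R0=(2,1,0)
Op 7: inc R0 by 5 -> R0=(7,1,0) value=8
Op 8: merge R0<->R2 -> R0=(7,1,3) R2=(7,1,3)
Op 9: inc R0 by 2 -> R0=(9,1,3) value=13
Op 10: inc R2 by 5 -> R2=(7,1,8) value=16
Op 11: merge R0<->R1 -> R0=(9,1,3) R1=(9,1,3)
Op 12: merge R0<->R2 -> R0=(9,1,8) R2=(9,1,8)

Answer: 9 1 8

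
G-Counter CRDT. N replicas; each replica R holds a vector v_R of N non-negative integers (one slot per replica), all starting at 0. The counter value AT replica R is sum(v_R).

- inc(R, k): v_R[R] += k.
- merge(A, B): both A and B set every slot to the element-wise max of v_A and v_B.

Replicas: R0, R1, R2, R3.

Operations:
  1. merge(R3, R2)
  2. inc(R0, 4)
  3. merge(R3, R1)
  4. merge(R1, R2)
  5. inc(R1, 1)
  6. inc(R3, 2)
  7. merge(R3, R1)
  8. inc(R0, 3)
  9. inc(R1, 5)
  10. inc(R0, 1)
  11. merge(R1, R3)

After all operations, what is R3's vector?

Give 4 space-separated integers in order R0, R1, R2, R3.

Answer: 0 6 0 2

Derivation:
Op 1: merge R3<->R2 -> R3=(0,0,0,0) R2=(0,0,0,0)
Op 2: inc R0 by 4 -> R0=(4,0,0,0) value=4
Op 3: merge R3<->R1 -> R3=(0,0,0,0) R1=(0,0,0,0)
Op 4: merge R1<->R2 -> R1=(0,0,0,0) R2=(0,0,0,0)
Op 5: inc R1 by 1 -> R1=(0,1,0,0) value=1
Op 6: inc R3 by 2 -> R3=(0,0,0,2) value=2
Op 7: merge R3<->R1 -> R3=(0,1,0,2) R1=(0,1,0,2)
Op 8: inc R0 by 3 -> R0=(7,0,0,0) value=7
Op 9: inc R1 by 5 -> R1=(0,6,0,2) value=8
Op 10: inc R0 by 1 -> R0=(8,0,0,0) value=8
Op 11: merge R1<->R3 -> R1=(0,6,0,2) R3=(0,6,0,2)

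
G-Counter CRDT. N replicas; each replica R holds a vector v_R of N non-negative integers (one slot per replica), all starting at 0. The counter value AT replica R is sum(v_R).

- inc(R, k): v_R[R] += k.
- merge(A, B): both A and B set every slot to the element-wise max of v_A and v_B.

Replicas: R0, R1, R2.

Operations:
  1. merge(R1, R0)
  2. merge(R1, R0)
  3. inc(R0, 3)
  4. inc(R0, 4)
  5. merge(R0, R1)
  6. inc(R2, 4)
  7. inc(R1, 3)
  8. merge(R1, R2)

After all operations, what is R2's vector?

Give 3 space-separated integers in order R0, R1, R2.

Answer: 7 3 4

Derivation:
Op 1: merge R1<->R0 -> R1=(0,0,0) R0=(0,0,0)
Op 2: merge R1<->R0 -> R1=(0,0,0) R0=(0,0,0)
Op 3: inc R0 by 3 -> R0=(3,0,0) value=3
Op 4: inc R0 by 4 -> R0=(7,0,0) value=7
Op 5: merge R0<->R1 -> R0=(7,0,0) R1=(7,0,0)
Op 6: inc R2 by 4 -> R2=(0,0,4) value=4
Op 7: inc R1 by 3 -> R1=(7,3,0) value=10
Op 8: merge R1<->R2 -> R1=(7,3,4) R2=(7,3,4)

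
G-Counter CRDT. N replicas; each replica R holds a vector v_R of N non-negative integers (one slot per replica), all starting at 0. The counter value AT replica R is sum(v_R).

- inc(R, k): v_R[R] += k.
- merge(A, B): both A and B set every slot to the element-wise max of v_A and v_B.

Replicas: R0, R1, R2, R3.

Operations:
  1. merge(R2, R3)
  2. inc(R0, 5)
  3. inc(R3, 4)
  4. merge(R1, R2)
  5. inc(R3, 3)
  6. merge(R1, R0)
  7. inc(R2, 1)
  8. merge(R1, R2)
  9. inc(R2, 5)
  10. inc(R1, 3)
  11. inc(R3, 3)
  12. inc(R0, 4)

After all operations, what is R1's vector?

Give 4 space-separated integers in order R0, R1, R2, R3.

Op 1: merge R2<->R3 -> R2=(0,0,0,0) R3=(0,0,0,0)
Op 2: inc R0 by 5 -> R0=(5,0,0,0) value=5
Op 3: inc R3 by 4 -> R3=(0,0,0,4) value=4
Op 4: merge R1<->R2 -> R1=(0,0,0,0) R2=(0,0,0,0)
Op 5: inc R3 by 3 -> R3=(0,0,0,7) value=7
Op 6: merge R1<->R0 -> R1=(5,0,0,0) R0=(5,0,0,0)
Op 7: inc R2 by 1 -> R2=(0,0,1,0) value=1
Op 8: merge R1<->R2 -> R1=(5,0,1,0) R2=(5,0,1,0)
Op 9: inc R2 by 5 -> R2=(5,0,6,0) value=11
Op 10: inc R1 by 3 -> R1=(5,3,1,0) value=9
Op 11: inc R3 by 3 -> R3=(0,0,0,10) value=10
Op 12: inc R0 by 4 -> R0=(9,0,0,0) value=9

Answer: 5 3 1 0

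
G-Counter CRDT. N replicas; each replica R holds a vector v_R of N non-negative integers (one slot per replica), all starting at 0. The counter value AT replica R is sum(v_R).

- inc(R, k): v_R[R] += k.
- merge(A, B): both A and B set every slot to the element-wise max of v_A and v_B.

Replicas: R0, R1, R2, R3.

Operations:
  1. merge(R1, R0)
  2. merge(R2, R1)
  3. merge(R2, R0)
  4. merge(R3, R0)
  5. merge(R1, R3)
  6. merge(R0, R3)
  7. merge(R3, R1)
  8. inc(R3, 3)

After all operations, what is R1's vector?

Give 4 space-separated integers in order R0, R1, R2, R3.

Op 1: merge R1<->R0 -> R1=(0,0,0,0) R0=(0,0,0,0)
Op 2: merge R2<->R1 -> R2=(0,0,0,0) R1=(0,0,0,0)
Op 3: merge R2<->R0 -> R2=(0,0,0,0) R0=(0,0,0,0)
Op 4: merge R3<->R0 -> R3=(0,0,0,0) R0=(0,0,0,0)
Op 5: merge R1<->R3 -> R1=(0,0,0,0) R3=(0,0,0,0)
Op 6: merge R0<->R3 -> R0=(0,0,0,0) R3=(0,0,0,0)
Op 7: merge R3<->R1 -> R3=(0,0,0,0) R1=(0,0,0,0)
Op 8: inc R3 by 3 -> R3=(0,0,0,3) value=3

Answer: 0 0 0 0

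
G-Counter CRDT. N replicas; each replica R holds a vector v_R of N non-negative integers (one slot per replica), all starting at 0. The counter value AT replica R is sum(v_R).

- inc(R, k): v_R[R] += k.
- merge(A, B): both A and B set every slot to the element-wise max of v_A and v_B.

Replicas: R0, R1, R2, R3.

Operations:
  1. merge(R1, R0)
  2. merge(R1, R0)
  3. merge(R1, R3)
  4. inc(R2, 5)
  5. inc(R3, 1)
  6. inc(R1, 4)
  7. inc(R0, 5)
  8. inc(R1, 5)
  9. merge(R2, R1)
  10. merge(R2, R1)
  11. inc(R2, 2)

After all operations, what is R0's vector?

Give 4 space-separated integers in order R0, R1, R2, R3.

Answer: 5 0 0 0

Derivation:
Op 1: merge R1<->R0 -> R1=(0,0,0,0) R0=(0,0,0,0)
Op 2: merge R1<->R0 -> R1=(0,0,0,0) R0=(0,0,0,0)
Op 3: merge R1<->R3 -> R1=(0,0,0,0) R3=(0,0,0,0)
Op 4: inc R2 by 5 -> R2=(0,0,5,0) value=5
Op 5: inc R3 by 1 -> R3=(0,0,0,1) value=1
Op 6: inc R1 by 4 -> R1=(0,4,0,0) value=4
Op 7: inc R0 by 5 -> R0=(5,0,0,0) value=5
Op 8: inc R1 by 5 -> R1=(0,9,0,0) value=9
Op 9: merge R2<->R1 -> R2=(0,9,5,0) R1=(0,9,5,0)
Op 10: merge R2<->R1 -> R2=(0,9,5,0) R1=(0,9,5,0)
Op 11: inc R2 by 2 -> R2=(0,9,7,0) value=16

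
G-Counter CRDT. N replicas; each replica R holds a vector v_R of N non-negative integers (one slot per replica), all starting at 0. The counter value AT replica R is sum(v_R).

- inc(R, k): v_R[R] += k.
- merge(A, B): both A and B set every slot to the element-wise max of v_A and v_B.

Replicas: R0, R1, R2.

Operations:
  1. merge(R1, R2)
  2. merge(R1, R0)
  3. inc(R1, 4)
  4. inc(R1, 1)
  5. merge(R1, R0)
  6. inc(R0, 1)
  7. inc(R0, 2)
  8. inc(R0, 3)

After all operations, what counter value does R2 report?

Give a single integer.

Answer: 0

Derivation:
Op 1: merge R1<->R2 -> R1=(0,0,0) R2=(0,0,0)
Op 2: merge R1<->R0 -> R1=(0,0,0) R0=(0,0,0)
Op 3: inc R1 by 4 -> R1=(0,4,0) value=4
Op 4: inc R1 by 1 -> R1=(0,5,0) value=5
Op 5: merge R1<->R0 -> R1=(0,5,0) R0=(0,5,0)
Op 6: inc R0 by 1 -> R0=(1,5,0) value=6
Op 7: inc R0 by 2 -> R0=(3,5,0) value=8
Op 8: inc R0 by 3 -> R0=(6,5,0) value=11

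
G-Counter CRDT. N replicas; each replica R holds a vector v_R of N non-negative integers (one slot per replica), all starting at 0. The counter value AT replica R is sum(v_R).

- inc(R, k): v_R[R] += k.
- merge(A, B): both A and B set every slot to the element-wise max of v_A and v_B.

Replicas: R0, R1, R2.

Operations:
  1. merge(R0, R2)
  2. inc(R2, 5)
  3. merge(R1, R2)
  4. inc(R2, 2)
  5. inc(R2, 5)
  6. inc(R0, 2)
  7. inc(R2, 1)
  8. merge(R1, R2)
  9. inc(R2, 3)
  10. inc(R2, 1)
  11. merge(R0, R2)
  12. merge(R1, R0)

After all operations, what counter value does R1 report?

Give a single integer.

Answer: 19

Derivation:
Op 1: merge R0<->R2 -> R0=(0,0,0) R2=(0,0,0)
Op 2: inc R2 by 5 -> R2=(0,0,5) value=5
Op 3: merge R1<->R2 -> R1=(0,0,5) R2=(0,0,5)
Op 4: inc R2 by 2 -> R2=(0,0,7) value=7
Op 5: inc R2 by 5 -> R2=(0,0,12) value=12
Op 6: inc R0 by 2 -> R0=(2,0,0) value=2
Op 7: inc R2 by 1 -> R2=(0,0,13) value=13
Op 8: merge R1<->R2 -> R1=(0,0,13) R2=(0,0,13)
Op 9: inc R2 by 3 -> R2=(0,0,16) value=16
Op 10: inc R2 by 1 -> R2=(0,0,17) value=17
Op 11: merge R0<->R2 -> R0=(2,0,17) R2=(2,0,17)
Op 12: merge R1<->R0 -> R1=(2,0,17) R0=(2,0,17)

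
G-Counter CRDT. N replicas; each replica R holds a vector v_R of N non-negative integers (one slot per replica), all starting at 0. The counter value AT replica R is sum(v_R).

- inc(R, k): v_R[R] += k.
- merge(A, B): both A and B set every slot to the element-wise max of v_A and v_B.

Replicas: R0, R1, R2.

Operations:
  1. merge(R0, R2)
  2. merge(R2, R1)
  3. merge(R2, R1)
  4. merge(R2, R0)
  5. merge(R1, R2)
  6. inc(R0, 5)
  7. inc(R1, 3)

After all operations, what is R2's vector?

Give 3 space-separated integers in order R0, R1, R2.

Answer: 0 0 0

Derivation:
Op 1: merge R0<->R2 -> R0=(0,0,0) R2=(0,0,0)
Op 2: merge R2<->R1 -> R2=(0,0,0) R1=(0,0,0)
Op 3: merge R2<->R1 -> R2=(0,0,0) R1=(0,0,0)
Op 4: merge R2<->R0 -> R2=(0,0,0) R0=(0,0,0)
Op 5: merge R1<->R2 -> R1=(0,0,0) R2=(0,0,0)
Op 6: inc R0 by 5 -> R0=(5,0,0) value=5
Op 7: inc R1 by 3 -> R1=(0,3,0) value=3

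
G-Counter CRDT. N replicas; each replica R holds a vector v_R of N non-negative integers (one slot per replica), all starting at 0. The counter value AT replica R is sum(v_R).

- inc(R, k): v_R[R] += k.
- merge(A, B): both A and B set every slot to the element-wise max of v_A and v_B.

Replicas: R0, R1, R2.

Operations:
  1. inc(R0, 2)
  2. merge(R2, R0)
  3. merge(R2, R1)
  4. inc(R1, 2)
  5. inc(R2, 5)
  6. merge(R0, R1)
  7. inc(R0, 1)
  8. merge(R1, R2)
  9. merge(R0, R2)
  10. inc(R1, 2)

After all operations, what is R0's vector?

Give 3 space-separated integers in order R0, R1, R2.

Op 1: inc R0 by 2 -> R0=(2,0,0) value=2
Op 2: merge R2<->R0 -> R2=(2,0,0) R0=(2,0,0)
Op 3: merge R2<->R1 -> R2=(2,0,0) R1=(2,0,0)
Op 4: inc R1 by 2 -> R1=(2,2,0) value=4
Op 5: inc R2 by 5 -> R2=(2,0,5) value=7
Op 6: merge R0<->R1 -> R0=(2,2,0) R1=(2,2,0)
Op 7: inc R0 by 1 -> R0=(3,2,0) value=5
Op 8: merge R1<->R2 -> R1=(2,2,5) R2=(2,2,5)
Op 9: merge R0<->R2 -> R0=(3,2,5) R2=(3,2,5)
Op 10: inc R1 by 2 -> R1=(2,4,5) value=11

Answer: 3 2 5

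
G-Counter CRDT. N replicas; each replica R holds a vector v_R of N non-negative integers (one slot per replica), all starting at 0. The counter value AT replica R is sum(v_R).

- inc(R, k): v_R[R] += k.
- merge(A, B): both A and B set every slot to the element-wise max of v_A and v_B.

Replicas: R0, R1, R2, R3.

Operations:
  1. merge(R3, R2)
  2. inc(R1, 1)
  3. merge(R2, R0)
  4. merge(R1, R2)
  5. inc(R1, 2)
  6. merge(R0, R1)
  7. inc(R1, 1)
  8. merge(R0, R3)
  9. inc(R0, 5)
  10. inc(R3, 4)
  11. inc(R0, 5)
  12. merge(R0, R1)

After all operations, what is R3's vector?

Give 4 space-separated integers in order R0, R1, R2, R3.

Answer: 0 3 0 4

Derivation:
Op 1: merge R3<->R2 -> R3=(0,0,0,0) R2=(0,0,0,0)
Op 2: inc R1 by 1 -> R1=(0,1,0,0) value=1
Op 3: merge R2<->R0 -> R2=(0,0,0,0) R0=(0,0,0,0)
Op 4: merge R1<->R2 -> R1=(0,1,0,0) R2=(0,1,0,0)
Op 5: inc R1 by 2 -> R1=(0,3,0,0) value=3
Op 6: merge R0<->R1 -> R0=(0,3,0,0) R1=(0,3,0,0)
Op 7: inc R1 by 1 -> R1=(0,4,0,0) value=4
Op 8: merge R0<->R3 -> R0=(0,3,0,0) R3=(0,3,0,0)
Op 9: inc R0 by 5 -> R0=(5,3,0,0) value=8
Op 10: inc R3 by 4 -> R3=(0,3,0,4) value=7
Op 11: inc R0 by 5 -> R0=(10,3,0,0) value=13
Op 12: merge R0<->R1 -> R0=(10,4,0,0) R1=(10,4,0,0)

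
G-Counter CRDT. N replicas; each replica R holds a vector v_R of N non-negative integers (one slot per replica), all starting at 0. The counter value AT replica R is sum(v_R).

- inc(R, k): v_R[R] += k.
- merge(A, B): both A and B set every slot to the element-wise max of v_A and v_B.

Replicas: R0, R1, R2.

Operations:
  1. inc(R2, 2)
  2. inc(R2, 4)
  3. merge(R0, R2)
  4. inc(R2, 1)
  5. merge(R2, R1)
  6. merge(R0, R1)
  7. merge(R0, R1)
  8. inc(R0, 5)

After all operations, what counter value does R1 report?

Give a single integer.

Op 1: inc R2 by 2 -> R2=(0,0,2) value=2
Op 2: inc R2 by 4 -> R2=(0,0,6) value=6
Op 3: merge R0<->R2 -> R0=(0,0,6) R2=(0,0,6)
Op 4: inc R2 by 1 -> R2=(0,0,7) value=7
Op 5: merge R2<->R1 -> R2=(0,0,7) R1=(0,0,7)
Op 6: merge R0<->R1 -> R0=(0,0,7) R1=(0,0,7)
Op 7: merge R0<->R1 -> R0=(0,0,7) R1=(0,0,7)
Op 8: inc R0 by 5 -> R0=(5,0,7) value=12

Answer: 7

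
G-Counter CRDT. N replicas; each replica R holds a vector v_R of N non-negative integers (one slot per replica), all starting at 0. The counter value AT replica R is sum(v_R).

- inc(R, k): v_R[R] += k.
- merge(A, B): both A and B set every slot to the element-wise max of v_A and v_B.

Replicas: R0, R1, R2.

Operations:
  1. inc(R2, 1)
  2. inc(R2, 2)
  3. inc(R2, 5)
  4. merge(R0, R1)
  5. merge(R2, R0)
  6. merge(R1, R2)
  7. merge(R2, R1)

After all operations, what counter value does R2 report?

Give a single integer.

Answer: 8

Derivation:
Op 1: inc R2 by 1 -> R2=(0,0,1) value=1
Op 2: inc R2 by 2 -> R2=(0,0,3) value=3
Op 3: inc R2 by 5 -> R2=(0,0,8) value=8
Op 4: merge R0<->R1 -> R0=(0,0,0) R1=(0,0,0)
Op 5: merge R2<->R0 -> R2=(0,0,8) R0=(0,0,8)
Op 6: merge R1<->R2 -> R1=(0,0,8) R2=(0,0,8)
Op 7: merge R2<->R1 -> R2=(0,0,8) R1=(0,0,8)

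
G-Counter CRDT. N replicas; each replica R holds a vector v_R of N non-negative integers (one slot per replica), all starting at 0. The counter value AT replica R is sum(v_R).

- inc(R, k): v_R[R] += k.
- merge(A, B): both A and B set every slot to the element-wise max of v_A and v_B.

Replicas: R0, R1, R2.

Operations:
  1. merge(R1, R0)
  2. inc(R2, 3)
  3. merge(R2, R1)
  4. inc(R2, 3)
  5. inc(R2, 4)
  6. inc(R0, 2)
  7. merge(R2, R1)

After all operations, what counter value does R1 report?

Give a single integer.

Op 1: merge R1<->R0 -> R1=(0,0,0) R0=(0,0,0)
Op 2: inc R2 by 3 -> R2=(0,0,3) value=3
Op 3: merge R2<->R1 -> R2=(0,0,3) R1=(0,0,3)
Op 4: inc R2 by 3 -> R2=(0,0,6) value=6
Op 5: inc R2 by 4 -> R2=(0,0,10) value=10
Op 6: inc R0 by 2 -> R0=(2,0,0) value=2
Op 7: merge R2<->R1 -> R2=(0,0,10) R1=(0,0,10)

Answer: 10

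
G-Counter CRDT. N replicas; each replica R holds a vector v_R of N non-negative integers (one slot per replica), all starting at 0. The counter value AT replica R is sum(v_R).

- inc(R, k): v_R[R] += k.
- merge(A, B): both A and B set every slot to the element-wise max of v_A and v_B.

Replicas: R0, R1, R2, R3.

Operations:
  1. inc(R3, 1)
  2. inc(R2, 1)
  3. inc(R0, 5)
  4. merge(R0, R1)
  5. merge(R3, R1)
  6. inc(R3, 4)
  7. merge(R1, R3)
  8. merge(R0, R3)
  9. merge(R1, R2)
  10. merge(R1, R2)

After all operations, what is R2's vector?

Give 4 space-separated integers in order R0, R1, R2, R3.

Answer: 5 0 1 5

Derivation:
Op 1: inc R3 by 1 -> R3=(0,0,0,1) value=1
Op 2: inc R2 by 1 -> R2=(0,0,1,0) value=1
Op 3: inc R0 by 5 -> R0=(5,0,0,0) value=5
Op 4: merge R0<->R1 -> R0=(5,0,0,0) R1=(5,0,0,0)
Op 5: merge R3<->R1 -> R3=(5,0,0,1) R1=(5,0,0,1)
Op 6: inc R3 by 4 -> R3=(5,0,0,5) value=10
Op 7: merge R1<->R3 -> R1=(5,0,0,5) R3=(5,0,0,5)
Op 8: merge R0<->R3 -> R0=(5,0,0,5) R3=(5,0,0,5)
Op 9: merge R1<->R2 -> R1=(5,0,1,5) R2=(5,0,1,5)
Op 10: merge R1<->R2 -> R1=(5,0,1,5) R2=(5,0,1,5)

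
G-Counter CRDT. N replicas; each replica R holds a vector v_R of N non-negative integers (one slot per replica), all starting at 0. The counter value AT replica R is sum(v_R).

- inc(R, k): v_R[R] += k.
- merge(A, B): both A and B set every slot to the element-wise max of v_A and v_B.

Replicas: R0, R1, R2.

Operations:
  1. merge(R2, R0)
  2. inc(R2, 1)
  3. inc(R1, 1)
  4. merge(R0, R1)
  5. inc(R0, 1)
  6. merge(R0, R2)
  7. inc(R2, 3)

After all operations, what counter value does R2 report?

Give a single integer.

Op 1: merge R2<->R0 -> R2=(0,0,0) R0=(0,0,0)
Op 2: inc R2 by 1 -> R2=(0,0,1) value=1
Op 3: inc R1 by 1 -> R1=(0,1,0) value=1
Op 4: merge R0<->R1 -> R0=(0,1,0) R1=(0,1,0)
Op 5: inc R0 by 1 -> R0=(1,1,0) value=2
Op 6: merge R0<->R2 -> R0=(1,1,1) R2=(1,1,1)
Op 7: inc R2 by 3 -> R2=(1,1,4) value=6

Answer: 6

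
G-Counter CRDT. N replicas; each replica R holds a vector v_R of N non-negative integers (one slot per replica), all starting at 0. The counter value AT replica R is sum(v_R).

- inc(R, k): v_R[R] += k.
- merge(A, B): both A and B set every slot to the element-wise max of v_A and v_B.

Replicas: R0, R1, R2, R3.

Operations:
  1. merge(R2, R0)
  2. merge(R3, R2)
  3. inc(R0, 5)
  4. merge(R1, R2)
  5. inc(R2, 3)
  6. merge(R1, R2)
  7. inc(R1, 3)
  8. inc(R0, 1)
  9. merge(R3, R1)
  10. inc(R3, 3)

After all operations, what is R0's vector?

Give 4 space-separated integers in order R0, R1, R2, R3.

Answer: 6 0 0 0

Derivation:
Op 1: merge R2<->R0 -> R2=(0,0,0,0) R0=(0,0,0,0)
Op 2: merge R3<->R2 -> R3=(0,0,0,0) R2=(0,0,0,0)
Op 3: inc R0 by 5 -> R0=(5,0,0,0) value=5
Op 4: merge R1<->R2 -> R1=(0,0,0,0) R2=(0,0,0,0)
Op 5: inc R2 by 3 -> R2=(0,0,3,0) value=3
Op 6: merge R1<->R2 -> R1=(0,0,3,0) R2=(0,0,3,0)
Op 7: inc R1 by 3 -> R1=(0,3,3,0) value=6
Op 8: inc R0 by 1 -> R0=(6,0,0,0) value=6
Op 9: merge R3<->R1 -> R3=(0,3,3,0) R1=(0,3,3,0)
Op 10: inc R3 by 3 -> R3=(0,3,3,3) value=9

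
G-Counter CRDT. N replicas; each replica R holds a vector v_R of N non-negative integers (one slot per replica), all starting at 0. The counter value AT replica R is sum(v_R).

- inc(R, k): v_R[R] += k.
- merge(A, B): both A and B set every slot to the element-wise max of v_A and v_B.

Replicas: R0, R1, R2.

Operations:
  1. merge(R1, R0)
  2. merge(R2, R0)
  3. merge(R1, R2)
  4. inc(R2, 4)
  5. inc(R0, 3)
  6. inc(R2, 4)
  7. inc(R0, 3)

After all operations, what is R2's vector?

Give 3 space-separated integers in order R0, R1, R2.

Answer: 0 0 8

Derivation:
Op 1: merge R1<->R0 -> R1=(0,0,0) R0=(0,0,0)
Op 2: merge R2<->R0 -> R2=(0,0,0) R0=(0,0,0)
Op 3: merge R1<->R2 -> R1=(0,0,0) R2=(0,0,0)
Op 4: inc R2 by 4 -> R2=(0,0,4) value=4
Op 5: inc R0 by 3 -> R0=(3,0,0) value=3
Op 6: inc R2 by 4 -> R2=(0,0,8) value=8
Op 7: inc R0 by 3 -> R0=(6,0,0) value=6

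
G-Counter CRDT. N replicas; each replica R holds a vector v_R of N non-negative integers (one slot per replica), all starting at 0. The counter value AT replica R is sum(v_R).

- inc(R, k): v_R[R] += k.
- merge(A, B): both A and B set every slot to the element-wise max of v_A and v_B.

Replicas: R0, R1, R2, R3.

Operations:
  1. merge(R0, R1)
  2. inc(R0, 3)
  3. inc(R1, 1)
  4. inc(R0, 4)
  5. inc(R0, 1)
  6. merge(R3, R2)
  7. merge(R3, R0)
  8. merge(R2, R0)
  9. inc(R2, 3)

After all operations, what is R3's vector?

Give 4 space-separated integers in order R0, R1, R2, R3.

Op 1: merge R0<->R1 -> R0=(0,0,0,0) R1=(0,0,0,0)
Op 2: inc R0 by 3 -> R0=(3,0,0,0) value=3
Op 3: inc R1 by 1 -> R1=(0,1,0,0) value=1
Op 4: inc R0 by 4 -> R0=(7,0,0,0) value=7
Op 5: inc R0 by 1 -> R0=(8,0,0,0) value=8
Op 6: merge R3<->R2 -> R3=(0,0,0,0) R2=(0,0,0,0)
Op 7: merge R3<->R0 -> R3=(8,0,0,0) R0=(8,0,0,0)
Op 8: merge R2<->R0 -> R2=(8,0,0,0) R0=(8,0,0,0)
Op 9: inc R2 by 3 -> R2=(8,0,3,0) value=11

Answer: 8 0 0 0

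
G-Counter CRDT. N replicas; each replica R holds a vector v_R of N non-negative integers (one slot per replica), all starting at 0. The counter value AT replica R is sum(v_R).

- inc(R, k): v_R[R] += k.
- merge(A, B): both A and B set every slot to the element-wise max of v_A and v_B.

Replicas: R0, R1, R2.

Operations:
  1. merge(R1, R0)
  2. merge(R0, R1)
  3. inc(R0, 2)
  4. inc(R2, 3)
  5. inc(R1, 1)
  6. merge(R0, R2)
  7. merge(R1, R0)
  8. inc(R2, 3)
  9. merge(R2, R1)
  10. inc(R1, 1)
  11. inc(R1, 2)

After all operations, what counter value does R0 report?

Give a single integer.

Answer: 6

Derivation:
Op 1: merge R1<->R0 -> R1=(0,0,0) R0=(0,0,0)
Op 2: merge R0<->R1 -> R0=(0,0,0) R1=(0,0,0)
Op 3: inc R0 by 2 -> R0=(2,0,0) value=2
Op 4: inc R2 by 3 -> R2=(0,0,3) value=3
Op 5: inc R1 by 1 -> R1=(0,1,0) value=1
Op 6: merge R0<->R2 -> R0=(2,0,3) R2=(2,0,3)
Op 7: merge R1<->R0 -> R1=(2,1,3) R0=(2,1,3)
Op 8: inc R2 by 3 -> R2=(2,0,6) value=8
Op 9: merge R2<->R1 -> R2=(2,1,6) R1=(2,1,6)
Op 10: inc R1 by 1 -> R1=(2,2,6) value=10
Op 11: inc R1 by 2 -> R1=(2,4,6) value=12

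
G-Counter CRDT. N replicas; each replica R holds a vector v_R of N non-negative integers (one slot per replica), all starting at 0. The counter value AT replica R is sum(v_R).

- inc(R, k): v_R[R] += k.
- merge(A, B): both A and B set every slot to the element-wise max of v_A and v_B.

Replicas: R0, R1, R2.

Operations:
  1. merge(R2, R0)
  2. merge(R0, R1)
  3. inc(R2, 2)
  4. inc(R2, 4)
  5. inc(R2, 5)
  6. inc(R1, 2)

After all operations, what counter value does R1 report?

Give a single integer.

Answer: 2

Derivation:
Op 1: merge R2<->R0 -> R2=(0,0,0) R0=(0,0,0)
Op 2: merge R0<->R1 -> R0=(0,0,0) R1=(0,0,0)
Op 3: inc R2 by 2 -> R2=(0,0,2) value=2
Op 4: inc R2 by 4 -> R2=(0,0,6) value=6
Op 5: inc R2 by 5 -> R2=(0,0,11) value=11
Op 6: inc R1 by 2 -> R1=(0,2,0) value=2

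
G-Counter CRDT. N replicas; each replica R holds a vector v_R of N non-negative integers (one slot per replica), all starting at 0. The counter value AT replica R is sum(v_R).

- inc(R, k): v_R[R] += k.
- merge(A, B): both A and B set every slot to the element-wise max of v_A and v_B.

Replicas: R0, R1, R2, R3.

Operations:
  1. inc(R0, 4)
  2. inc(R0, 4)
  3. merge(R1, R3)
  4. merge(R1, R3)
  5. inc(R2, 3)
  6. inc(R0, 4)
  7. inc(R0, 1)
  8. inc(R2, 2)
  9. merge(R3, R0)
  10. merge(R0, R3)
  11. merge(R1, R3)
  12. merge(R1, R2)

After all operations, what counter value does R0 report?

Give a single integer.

Op 1: inc R0 by 4 -> R0=(4,0,0,0) value=4
Op 2: inc R0 by 4 -> R0=(8,0,0,0) value=8
Op 3: merge R1<->R3 -> R1=(0,0,0,0) R3=(0,0,0,0)
Op 4: merge R1<->R3 -> R1=(0,0,0,0) R3=(0,0,0,0)
Op 5: inc R2 by 3 -> R2=(0,0,3,0) value=3
Op 6: inc R0 by 4 -> R0=(12,0,0,0) value=12
Op 7: inc R0 by 1 -> R0=(13,0,0,0) value=13
Op 8: inc R2 by 2 -> R2=(0,0,5,0) value=5
Op 9: merge R3<->R0 -> R3=(13,0,0,0) R0=(13,0,0,0)
Op 10: merge R0<->R3 -> R0=(13,0,0,0) R3=(13,0,0,0)
Op 11: merge R1<->R3 -> R1=(13,0,0,0) R3=(13,0,0,0)
Op 12: merge R1<->R2 -> R1=(13,0,5,0) R2=(13,0,5,0)

Answer: 13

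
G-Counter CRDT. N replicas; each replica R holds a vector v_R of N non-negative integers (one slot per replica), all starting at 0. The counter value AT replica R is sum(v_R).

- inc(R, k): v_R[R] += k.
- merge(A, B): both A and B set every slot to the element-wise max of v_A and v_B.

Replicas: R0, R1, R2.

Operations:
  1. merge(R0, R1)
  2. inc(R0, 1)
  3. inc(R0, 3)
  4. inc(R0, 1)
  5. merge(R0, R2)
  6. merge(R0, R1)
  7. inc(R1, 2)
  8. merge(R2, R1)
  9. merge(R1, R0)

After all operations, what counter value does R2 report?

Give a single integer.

Answer: 7

Derivation:
Op 1: merge R0<->R1 -> R0=(0,0,0) R1=(0,0,0)
Op 2: inc R0 by 1 -> R0=(1,0,0) value=1
Op 3: inc R0 by 3 -> R0=(4,0,0) value=4
Op 4: inc R0 by 1 -> R0=(5,0,0) value=5
Op 5: merge R0<->R2 -> R0=(5,0,0) R2=(5,0,0)
Op 6: merge R0<->R1 -> R0=(5,0,0) R1=(5,0,0)
Op 7: inc R1 by 2 -> R1=(5,2,0) value=7
Op 8: merge R2<->R1 -> R2=(5,2,0) R1=(5,2,0)
Op 9: merge R1<->R0 -> R1=(5,2,0) R0=(5,2,0)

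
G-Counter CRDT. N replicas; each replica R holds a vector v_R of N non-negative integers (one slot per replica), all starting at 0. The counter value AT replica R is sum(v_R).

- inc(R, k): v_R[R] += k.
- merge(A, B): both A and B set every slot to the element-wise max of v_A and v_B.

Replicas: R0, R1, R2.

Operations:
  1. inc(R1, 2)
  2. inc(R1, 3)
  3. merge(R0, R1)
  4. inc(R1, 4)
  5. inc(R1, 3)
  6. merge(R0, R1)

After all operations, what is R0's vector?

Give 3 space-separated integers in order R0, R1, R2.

Op 1: inc R1 by 2 -> R1=(0,2,0) value=2
Op 2: inc R1 by 3 -> R1=(0,5,0) value=5
Op 3: merge R0<->R1 -> R0=(0,5,0) R1=(0,5,0)
Op 4: inc R1 by 4 -> R1=(0,9,0) value=9
Op 5: inc R1 by 3 -> R1=(0,12,0) value=12
Op 6: merge R0<->R1 -> R0=(0,12,0) R1=(0,12,0)

Answer: 0 12 0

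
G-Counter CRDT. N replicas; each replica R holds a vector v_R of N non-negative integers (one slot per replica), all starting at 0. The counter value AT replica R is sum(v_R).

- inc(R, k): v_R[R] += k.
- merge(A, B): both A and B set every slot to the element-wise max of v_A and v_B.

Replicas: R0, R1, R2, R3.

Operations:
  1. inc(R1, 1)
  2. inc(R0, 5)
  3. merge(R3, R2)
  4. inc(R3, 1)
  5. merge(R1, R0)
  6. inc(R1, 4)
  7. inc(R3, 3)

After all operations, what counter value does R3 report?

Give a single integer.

Op 1: inc R1 by 1 -> R1=(0,1,0,0) value=1
Op 2: inc R0 by 5 -> R0=(5,0,0,0) value=5
Op 3: merge R3<->R2 -> R3=(0,0,0,0) R2=(0,0,0,0)
Op 4: inc R3 by 1 -> R3=(0,0,0,1) value=1
Op 5: merge R1<->R0 -> R1=(5,1,0,0) R0=(5,1,0,0)
Op 6: inc R1 by 4 -> R1=(5,5,0,0) value=10
Op 7: inc R3 by 3 -> R3=(0,0,0,4) value=4

Answer: 4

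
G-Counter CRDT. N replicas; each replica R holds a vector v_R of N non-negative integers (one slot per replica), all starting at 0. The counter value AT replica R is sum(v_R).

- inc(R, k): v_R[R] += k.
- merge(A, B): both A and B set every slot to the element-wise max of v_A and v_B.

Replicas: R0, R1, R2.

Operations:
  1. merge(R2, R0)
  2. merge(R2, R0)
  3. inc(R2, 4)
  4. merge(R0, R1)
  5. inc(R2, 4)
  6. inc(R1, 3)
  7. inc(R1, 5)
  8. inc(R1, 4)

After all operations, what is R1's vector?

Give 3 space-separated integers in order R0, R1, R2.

Op 1: merge R2<->R0 -> R2=(0,0,0) R0=(0,0,0)
Op 2: merge R2<->R0 -> R2=(0,0,0) R0=(0,0,0)
Op 3: inc R2 by 4 -> R2=(0,0,4) value=4
Op 4: merge R0<->R1 -> R0=(0,0,0) R1=(0,0,0)
Op 5: inc R2 by 4 -> R2=(0,0,8) value=8
Op 6: inc R1 by 3 -> R1=(0,3,0) value=3
Op 7: inc R1 by 5 -> R1=(0,8,0) value=8
Op 8: inc R1 by 4 -> R1=(0,12,0) value=12

Answer: 0 12 0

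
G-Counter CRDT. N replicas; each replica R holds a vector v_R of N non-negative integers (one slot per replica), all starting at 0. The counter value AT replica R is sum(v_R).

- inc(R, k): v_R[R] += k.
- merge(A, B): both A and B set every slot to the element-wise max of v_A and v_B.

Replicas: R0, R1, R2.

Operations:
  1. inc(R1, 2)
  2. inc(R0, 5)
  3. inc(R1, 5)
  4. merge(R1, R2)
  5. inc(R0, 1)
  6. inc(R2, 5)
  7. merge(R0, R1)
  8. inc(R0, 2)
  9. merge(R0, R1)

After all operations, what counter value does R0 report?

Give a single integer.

Op 1: inc R1 by 2 -> R1=(0,2,0) value=2
Op 2: inc R0 by 5 -> R0=(5,0,0) value=5
Op 3: inc R1 by 5 -> R1=(0,7,0) value=7
Op 4: merge R1<->R2 -> R1=(0,7,0) R2=(0,7,0)
Op 5: inc R0 by 1 -> R0=(6,0,0) value=6
Op 6: inc R2 by 5 -> R2=(0,7,5) value=12
Op 7: merge R0<->R1 -> R0=(6,7,0) R1=(6,7,0)
Op 8: inc R0 by 2 -> R0=(8,7,0) value=15
Op 9: merge R0<->R1 -> R0=(8,7,0) R1=(8,7,0)

Answer: 15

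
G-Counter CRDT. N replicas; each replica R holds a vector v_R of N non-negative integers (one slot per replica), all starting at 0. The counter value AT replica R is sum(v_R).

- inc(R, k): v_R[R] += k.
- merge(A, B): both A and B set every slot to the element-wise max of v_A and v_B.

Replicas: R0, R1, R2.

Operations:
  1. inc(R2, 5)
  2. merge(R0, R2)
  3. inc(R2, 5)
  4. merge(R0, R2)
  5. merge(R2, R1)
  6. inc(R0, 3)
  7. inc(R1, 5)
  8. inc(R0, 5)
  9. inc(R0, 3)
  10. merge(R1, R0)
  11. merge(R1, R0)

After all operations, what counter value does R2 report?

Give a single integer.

Answer: 10

Derivation:
Op 1: inc R2 by 5 -> R2=(0,0,5) value=5
Op 2: merge R0<->R2 -> R0=(0,0,5) R2=(0,0,5)
Op 3: inc R2 by 5 -> R2=(0,0,10) value=10
Op 4: merge R0<->R2 -> R0=(0,0,10) R2=(0,0,10)
Op 5: merge R2<->R1 -> R2=(0,0,10) R1=(0,0,10)
Op 6: inc R0 by 3 -> R0=(3,0,10) value=13
Op 7: inc R1 by 5 -> R1=(0,5,10) value=15
Op 8: inc R0 by 5 -> R0=(8,0,10) value=18
Op 9: inc R0 by 3 -> R0=(11,0,10) value=21
Op 10: merge R1<->R0 -> R1=(11,5,10) R0=(11,5,10)
Op 11: merge R1<->R0 -> R1=(11,5,10) R0=(11,5,10)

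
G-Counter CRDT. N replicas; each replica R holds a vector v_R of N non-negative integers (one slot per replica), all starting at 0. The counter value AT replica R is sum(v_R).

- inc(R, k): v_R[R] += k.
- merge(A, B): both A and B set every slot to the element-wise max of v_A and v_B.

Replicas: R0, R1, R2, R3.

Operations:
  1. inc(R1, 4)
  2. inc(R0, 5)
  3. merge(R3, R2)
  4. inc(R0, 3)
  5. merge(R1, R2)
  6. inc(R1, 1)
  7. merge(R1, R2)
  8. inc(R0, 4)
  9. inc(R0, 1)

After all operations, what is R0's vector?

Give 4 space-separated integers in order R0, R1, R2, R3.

Answer: 13 0 0 0

Derivation:
Op 1: inc R1 by 4 -> R1=(0,4,0,0) value=4
Op 2: inc R0 by 5 -> R0=(5,0,0,0) value=5
Op 3: merge R3<->R2 -> R3=(0,0,0,0) R2=(0,0,0,0)
Op 4: inc R0 by 3 -> R0=(8,0,0,0) value=8
Op 5: merge R1<->R2 -> R1=(0,4,0,0) R2=(0,4,0,0)
Op 6: inc R1 by 1 -> R1=(0,5,0,0) value=5
Op 7: merge R1<->R2 -> R1=(0,5,0,0) R2=(0,5,0,0)
Op 8: inc R0 by 4 -> R0=(12,0,0,0) value=12
Op 9: inc R0 by 1 -> R0=(13,0,0,0) value=13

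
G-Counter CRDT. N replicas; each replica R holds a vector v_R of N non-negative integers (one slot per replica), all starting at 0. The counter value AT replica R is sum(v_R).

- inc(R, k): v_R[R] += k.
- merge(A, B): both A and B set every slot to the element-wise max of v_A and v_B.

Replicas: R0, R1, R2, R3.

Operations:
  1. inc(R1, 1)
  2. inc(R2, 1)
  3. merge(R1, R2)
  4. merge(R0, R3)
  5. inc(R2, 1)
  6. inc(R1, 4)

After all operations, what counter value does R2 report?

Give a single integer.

Answer: 3

Derivation:
Op 1: inc R1 by 1 -> R1=(0,1,0,0) value=1
Op 2: inc R2 by 1 -> R2=(0,0,1,0) value=1
Op 3: merge R1<->R2 -> R1=(0,1,1,0) R2=(0,1,1,0)
Op 4: merge R0<->R3 -> R0=(0,0,0,0) R3=(0,0,0,0)
Op 5: inc R2 by 1 -> R2=(0,1,2,0) value=3
Op 6: inc R1 by 4 -> R1=(0,5,1,0) value=6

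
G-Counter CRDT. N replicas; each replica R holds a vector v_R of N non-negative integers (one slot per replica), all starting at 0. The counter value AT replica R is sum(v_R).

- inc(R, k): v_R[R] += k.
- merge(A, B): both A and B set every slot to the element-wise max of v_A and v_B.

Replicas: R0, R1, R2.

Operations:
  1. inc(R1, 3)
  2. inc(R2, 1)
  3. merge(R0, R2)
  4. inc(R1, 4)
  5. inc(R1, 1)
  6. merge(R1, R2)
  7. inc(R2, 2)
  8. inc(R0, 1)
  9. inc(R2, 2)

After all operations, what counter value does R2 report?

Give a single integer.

Answer: 13

Derivation:
Op 1: inc R1 by 3 -> R1=(0,3,0) value=3
Op 2: inc R2 by 1 -> R2=(0,0,1) value=1
Op 3: merge R0<->R2 -> R0=(0,0,1) R2=(0,0,1)
Op 4: inc R1 by 4 -> R1=(0,7,0) value=7
Op 5: inc R1 by 1 -> R1=(0,8,0) value=8
Op 6: merge R1<->R2 -> R1=(0,8,1) R2=(0,8,1)
Op 7: inc R2 by 2 -> R2=(0,8,3) value=11
Op 8: inc R0 by 1 -> R0=(1,0,1) value=2
Op 9: inc R2 by 2 -> R2=(0,8,5) value=13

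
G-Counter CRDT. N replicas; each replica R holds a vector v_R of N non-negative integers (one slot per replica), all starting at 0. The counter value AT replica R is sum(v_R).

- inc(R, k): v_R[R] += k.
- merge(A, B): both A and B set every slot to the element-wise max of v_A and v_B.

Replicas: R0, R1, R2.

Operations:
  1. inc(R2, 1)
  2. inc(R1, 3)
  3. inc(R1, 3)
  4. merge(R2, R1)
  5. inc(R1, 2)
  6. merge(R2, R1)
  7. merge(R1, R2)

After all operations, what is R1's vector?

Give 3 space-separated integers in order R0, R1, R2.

Op 1: inc R2 by 1 -> R2=(0,0,1) value=1
Op 2: inc R1 by 3 -> R1=(0,3,0) value=3
Op 3: inc R1 by 3 -> R1=(0,6,0) value=6
Op 4: merge R2<->R1 -> R2=(0,6,1) R1=(0,6,1)
Op 5: inc R1 by 2 -> R1=(0,8,1) value=9
Op 6: merge R2<->R1 -> R2=(0,8,1) R1=(0,8,1)
Op 7: merge R1<->R2 -> R1=(0,8,1) R2=(0,8,1)

Answer: 0 8 1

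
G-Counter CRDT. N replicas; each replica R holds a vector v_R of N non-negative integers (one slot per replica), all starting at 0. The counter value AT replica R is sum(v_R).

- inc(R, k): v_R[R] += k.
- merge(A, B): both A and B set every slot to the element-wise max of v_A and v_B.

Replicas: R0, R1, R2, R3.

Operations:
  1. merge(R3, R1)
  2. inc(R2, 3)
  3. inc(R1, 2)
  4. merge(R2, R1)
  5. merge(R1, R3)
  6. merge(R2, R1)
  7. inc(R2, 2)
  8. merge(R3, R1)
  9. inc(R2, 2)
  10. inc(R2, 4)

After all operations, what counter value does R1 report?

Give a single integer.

Answer: 5

Derivation:
Op 1: merge R3<->R1 -> R3=(0,0,0,0) R1=(0,0,0,0)
Op 2: inc R2 by 3 -> R2=(0,0,3,0) value=3
Op 3: inc R1 by 2 -> R1=(0,2,0,0) value=2
Op 4: merge R2<->R1 -> R2=(0,2,3,0) R1=(0,2,3,0)
Op 5: merge R1<->R3 -> R1=(0,2,3,0) R3=(0,2,3,0)
Op 6: merge R2<->R1 -> R2=(0,2,3,0) R1=(0,2,3,0)
Op 7: inc R2 by 2 -> R2=(0,2,5,0) value=7
Op 8: merge R3<->R1 -> R3=(0,2,3,0) R1=(0,2,3,0)
Op 9: inc R2 by 2 -> R2=(0,2,7,0) value=9
Op 10: inc R2 by 4 -> R2=(0,2,11,0) value=13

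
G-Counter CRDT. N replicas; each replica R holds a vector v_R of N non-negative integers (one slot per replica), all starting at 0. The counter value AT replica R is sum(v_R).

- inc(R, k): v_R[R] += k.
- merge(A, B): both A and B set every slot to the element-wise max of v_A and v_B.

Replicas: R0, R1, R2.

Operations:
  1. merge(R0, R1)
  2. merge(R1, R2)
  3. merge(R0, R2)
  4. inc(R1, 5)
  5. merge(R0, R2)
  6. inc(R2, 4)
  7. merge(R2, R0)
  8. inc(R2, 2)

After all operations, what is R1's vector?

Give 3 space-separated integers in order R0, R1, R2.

Op 1: merge R0<->R1 -> R0=(0,0,0) R1=(0,0,0)
Op 2: merge R1<->R2 -> R1=(0,0,0) R2=(0,0,0)
Op 3: merge R0<->R2 -> R0=(0,0,0) R2=(0,0,0)
Op 4: inc R1 by 5 -> R1=(0,5,0) value=5
Op 5: merge R0<->R2 -> R0=(0,0,0) R2=(0,0,0)
Op 6: inc R2 by 4 -> R2=(0,0,4) value=4
Op 7: merge R2<->R0 -> R2=(0,0,4) R0=(0,0,4)
Op 8: inc R2 by 2 -> R2=(0,0,6) value=6

Answer: 0 5 0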